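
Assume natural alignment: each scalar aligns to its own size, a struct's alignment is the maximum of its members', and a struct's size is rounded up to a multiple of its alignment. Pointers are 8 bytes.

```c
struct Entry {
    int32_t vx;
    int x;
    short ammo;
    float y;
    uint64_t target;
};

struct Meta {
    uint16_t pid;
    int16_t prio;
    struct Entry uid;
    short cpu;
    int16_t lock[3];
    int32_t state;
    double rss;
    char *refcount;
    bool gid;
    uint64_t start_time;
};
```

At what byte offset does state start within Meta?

Entry: vx at 0 (size 4, align 4) → ends 4; x at 4 (size 4, align 4) → ends 8; ammo at 8 (size 2, align 2) → ends 10; pad 2 to align 4 for y; y at 12 (size 4, align 4) → ends 16; target at 16 (size 8, align 8) → ends 24; total 24 bytes, alignment 8
pid at 0 (size 2, align 2) → ends 2
prio at 2 (size 2, align 2) → ends 4
pad 4 to align 8 for uid
uid at 8 (size 24, align 8) → ends 32
cpu at 32 (size 2, align 2) → ends 34
lock at 34 (size 6, align 2) → ends 40
state at 40 (size 4, align 4) → ends 44

40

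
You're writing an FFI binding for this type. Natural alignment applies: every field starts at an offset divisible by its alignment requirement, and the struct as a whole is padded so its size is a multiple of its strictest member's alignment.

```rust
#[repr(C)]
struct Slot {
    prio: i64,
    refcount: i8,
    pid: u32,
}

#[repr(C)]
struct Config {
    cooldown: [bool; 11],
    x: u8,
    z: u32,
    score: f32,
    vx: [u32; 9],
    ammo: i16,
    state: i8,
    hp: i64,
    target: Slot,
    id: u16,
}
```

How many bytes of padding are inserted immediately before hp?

Slot: @0: prio [8B, align 8] → 8; @8: refcount [1B, align 1] → 9; +3 pad (align 4); @12: pid [4B, align 4] → 16; size 16, align 8
@0: cooldown [11B, align 1] → 11
@11: x [1B, align 1] → 12
@12: z [4B, align 4] → 16
@16: score [4B, align 4] → 20
@20: vx [36B, align 4] → 56
@56: ammo [2B, align 2] → 58
@58: state [1B, align 1] → 59
+5 pad (align 8)
@64: hp [8B, align 8] → 72

5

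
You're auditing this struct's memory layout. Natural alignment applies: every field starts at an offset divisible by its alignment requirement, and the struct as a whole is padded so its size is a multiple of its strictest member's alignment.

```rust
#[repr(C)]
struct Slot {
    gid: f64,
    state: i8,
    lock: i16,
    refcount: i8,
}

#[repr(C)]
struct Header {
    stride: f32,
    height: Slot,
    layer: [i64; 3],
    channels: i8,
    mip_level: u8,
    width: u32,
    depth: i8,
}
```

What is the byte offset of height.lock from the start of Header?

18

Slot: @0: gid [8B, align 8] → 8; @8: state [1B, align 1] → 9; +1 pad (align 2); @10: lock [2B, align 2] → 12; @12: refcount [1B, align 1] → 13; +3 tail pad (align 8); size 16, align 8
@0: stride [4B, align 4] → 4
+4 pad (align 8)
@8: height [16B, align 8] → 24
within Slot: lock at 10
8 + 10 = 18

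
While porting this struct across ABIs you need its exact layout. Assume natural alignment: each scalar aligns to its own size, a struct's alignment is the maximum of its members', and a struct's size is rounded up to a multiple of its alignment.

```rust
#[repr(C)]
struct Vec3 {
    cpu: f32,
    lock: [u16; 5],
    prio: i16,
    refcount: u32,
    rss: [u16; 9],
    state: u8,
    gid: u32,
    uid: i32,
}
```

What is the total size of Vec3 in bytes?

48

@0: cpu [4B, align 4] → 4
@4: lock [10B, align 2] → 14
@14: prio [2B, align 2] → 16
@16: refcount [4B, align 4] → 20
@20: rss [18B, align 2] → 38
@38: state [1B, align 1] → 39
+1 pad (align 4)
@40: gid [4B, align 4] → 44
@44: uid [4B, align 4] → 48
size 48, align 4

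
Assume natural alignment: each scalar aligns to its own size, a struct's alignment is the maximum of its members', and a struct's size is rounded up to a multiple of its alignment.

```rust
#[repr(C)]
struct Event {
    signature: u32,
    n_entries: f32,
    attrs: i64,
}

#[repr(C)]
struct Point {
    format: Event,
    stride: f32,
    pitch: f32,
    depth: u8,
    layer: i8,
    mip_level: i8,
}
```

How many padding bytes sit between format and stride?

0

Event: signature at 0 (size 4, align 4) → ends 4; n_entries at 4 (size 4, align 4) → ends 8; attrs at 8 (size 8, align 8) → ends 16; total 16 bytes, alignment 8
format at 0 (size 16, align 8) → ends 16
stride at 16 (size 4, align 4) → ends 20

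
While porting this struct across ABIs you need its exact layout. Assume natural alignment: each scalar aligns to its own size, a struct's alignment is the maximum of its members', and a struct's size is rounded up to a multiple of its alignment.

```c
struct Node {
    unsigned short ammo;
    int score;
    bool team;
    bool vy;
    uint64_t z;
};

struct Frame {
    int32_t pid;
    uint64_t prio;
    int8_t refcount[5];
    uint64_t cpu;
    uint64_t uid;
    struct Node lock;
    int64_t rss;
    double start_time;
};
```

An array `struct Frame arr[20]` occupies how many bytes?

Node: 0..2  ammo  (2B, 2-aligned); 2..4  -- padding (2B); 4..8  score  (4B, 4-aligned); 8..9  team  (1B, 1-aligned); 9..10  vy  (1B, 1-aligned); 10..16  -- padding (6B); 16..24  z  (8B, 8-aligned); sizeof = 24, alignof = 8
0..4  pid  (4B, 4-aligned)
4..8  -- padding (4B)
8..16  prio  (8B, 8-aligned)
16..21  refcount  (5B, 1-aligned)
21..24  -- padding (3B)
24..32  cpu  (8B, 8-aligned)
32..40  uid  (8B, 8-aligned)
40..64  lock  (24B, 8-aligned)
64..72  rss  (8B, 8-aligned)
72..80  start_time  (8B, 8-aligned)
sizeof = 80, alignof = 8
array of 20: 20 × 80 = 1600

1600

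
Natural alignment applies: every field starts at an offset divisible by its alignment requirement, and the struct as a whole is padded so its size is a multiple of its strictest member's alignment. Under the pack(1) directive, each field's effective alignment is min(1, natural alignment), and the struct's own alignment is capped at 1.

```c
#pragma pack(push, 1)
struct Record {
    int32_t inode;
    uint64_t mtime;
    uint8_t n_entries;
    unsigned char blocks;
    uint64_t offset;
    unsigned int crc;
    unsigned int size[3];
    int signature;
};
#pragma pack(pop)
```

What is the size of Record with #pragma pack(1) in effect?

42

0..4  inode  (4B, 1-aligned)
4..12  mtime  (8B, 1-aligned)
12..13  n_entries  (1B, 1-aligned)
13..14  blocks  (1B, 1-aligned)
14..22  offset  (8B, 1-aligned)
22..26  crc  (4B, 1-aligned)
26..38  size  (12B, 1-aligned)
38..42  signature  (4B, 1-aligned)
sizeof = 42, alignof = 1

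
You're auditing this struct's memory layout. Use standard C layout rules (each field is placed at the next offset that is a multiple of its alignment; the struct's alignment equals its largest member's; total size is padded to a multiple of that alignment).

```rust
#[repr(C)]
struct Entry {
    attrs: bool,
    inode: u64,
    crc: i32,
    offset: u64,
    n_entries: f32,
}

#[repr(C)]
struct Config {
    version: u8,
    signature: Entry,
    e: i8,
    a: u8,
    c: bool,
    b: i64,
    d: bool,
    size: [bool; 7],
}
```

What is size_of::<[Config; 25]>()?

Entry: 0..1  attrs  (1B, 1-aligned); 1..8  -- padding (7B); 8..16  inode  (8B, 8-aligned); 16..20  crc  (4B, 4-aligned); 20..24  -- padding (4B); 24..32  offset  (8B, 8-aligned); 32..36  n_entries  (4B, 4-aligned); 36..40  -- tail padding (4B); sizeof = 40, alignof = 8
0..1  version  (1B, 1-aligned)
1..8  -- padding (7B)
8..48  signature  (40B, 8-aligned)
48..49  e  (1B, 1-aligned)
49..50  a  (1B, 1-aligned)
50..51  c  (1B, 1-aligned)
51..56  -- padding (5B)
56..64  b  (8B, 8-aligned)
64..65  d  (1B, 1-aligned)
65..72  size  (7B, 1-aligned)
sizeof = 72, alignof = 8
array of 25: 25 × 72 = 1800

1800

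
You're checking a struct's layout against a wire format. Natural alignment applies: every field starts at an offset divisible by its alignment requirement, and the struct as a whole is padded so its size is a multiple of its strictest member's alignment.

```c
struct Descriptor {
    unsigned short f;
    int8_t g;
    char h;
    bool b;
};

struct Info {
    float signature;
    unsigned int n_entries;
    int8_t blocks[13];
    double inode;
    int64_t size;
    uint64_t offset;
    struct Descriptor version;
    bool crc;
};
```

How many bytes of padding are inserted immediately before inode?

Descriptor: @0: f [2B, align 2] → 2; @2: g [1B, align 1] → 3; @3: h [1B, align 1] → 4; @4: b [1B, align 1] → 5; +1 tail pad (align 2); size 6, align 2
@0: signature [4B, align 4] → 4
@4: n_entries [4B, align 4] → 8
@8: blocks [13B, align 1] → 21
+3 pad (align 8)
@24: inode [8B, align 8] → 32

3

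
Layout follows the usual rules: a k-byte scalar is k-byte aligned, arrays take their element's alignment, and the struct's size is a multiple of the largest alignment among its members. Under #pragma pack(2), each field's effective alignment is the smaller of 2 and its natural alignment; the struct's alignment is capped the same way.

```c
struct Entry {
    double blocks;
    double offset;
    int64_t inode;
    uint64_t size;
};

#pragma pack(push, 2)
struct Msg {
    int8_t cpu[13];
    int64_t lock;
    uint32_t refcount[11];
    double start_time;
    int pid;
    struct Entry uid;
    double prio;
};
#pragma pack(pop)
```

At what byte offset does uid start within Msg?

Entry: blocks at 0 (size 8, align 8) → ends 8; offset at 8 (size 8, align 8) → ends 16; inode at 16 (size 8, align 8) → ends 24; size at 24 (size 8, align 8) → ends 32; total 32 bytes, alignment 8
cpu at 0 (size 13, align 1) → ends 13
pad 1 to align 2 for lock
lock at 14 (size 8, align 2) → ends 22
refcount at 22 (size 44, align 2) → ends 66
start_time at 66 (size 8, align 2) → ends 74
pid at 74 (size 4, align 2) → ends 78
uid at 78 (size 32, align 2) → ends 110

78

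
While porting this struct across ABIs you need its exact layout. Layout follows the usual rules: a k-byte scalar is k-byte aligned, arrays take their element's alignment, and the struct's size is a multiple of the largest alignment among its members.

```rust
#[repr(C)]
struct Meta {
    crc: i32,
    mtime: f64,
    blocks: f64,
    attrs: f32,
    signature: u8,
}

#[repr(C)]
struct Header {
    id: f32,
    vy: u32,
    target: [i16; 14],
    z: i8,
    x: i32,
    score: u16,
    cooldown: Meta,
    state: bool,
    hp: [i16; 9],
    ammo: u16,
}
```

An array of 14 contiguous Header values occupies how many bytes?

Meta: @0: crc [4B, align 4] → 4; +4 pad (align 8); @8: mtime [8B, align 8] → 16; @16: blocks [8B, align 8] → 24; @24: attrs [4B, align 4] → 28; @28: signature [1B, align 1] → 29; +3 tail pad (align 8); size 32, align 8
@0: id [4B, align 4] → 4
@4: vy [4B, align 4] → 8
@8: target [28B, align 2] → 36
@36: z [1B, align 1] → 37
+3 pad (align 4)
@40: x [4B, align 4] → 44
@44: score [2B, align 2] → 46
+2 pad (align 8)
@48: cooldown [32B, align 8] → 80
@80: state [1B, align 1] → 81
+1 pad (align 2)
@82: hp [18B, align 2] → 100
@100: ammo [2B, align 2] → 102
+2 tail pad (align 8)
size 104, align 8
array of 14: 14 × 104 = 1456

1456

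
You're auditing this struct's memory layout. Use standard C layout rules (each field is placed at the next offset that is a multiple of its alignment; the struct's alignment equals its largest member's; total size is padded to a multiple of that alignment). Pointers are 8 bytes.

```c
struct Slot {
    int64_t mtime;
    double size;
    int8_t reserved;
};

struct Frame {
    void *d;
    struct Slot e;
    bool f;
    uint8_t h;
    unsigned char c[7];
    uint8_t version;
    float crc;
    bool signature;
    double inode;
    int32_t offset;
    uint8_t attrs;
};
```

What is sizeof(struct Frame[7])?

Slot: @0: mtime [8B, align 8] → 8; @8: size [8B, align 8] → 16; @16: reserved [1B, align 1] → 17; +7 tail pad (align 8); size 24, align 8
@0: d [8B, align 8] → 8
@8: e [24B, align 8] → 32
@32: f [1B, align 1] → 33
@33: h [1B, align 1] → 34
@34: c [7B, align 1] → 41
@41: version [1B, align 1] → 42
+2 pad (align 4)
@44: crc [4B, align 4] → 48
@48: signature [1B, align 1] → 49
+7 pad (align 8)
@56: inode [8B, align 8] → 64
@64: offset [4B, align 4] → 68
@68: attrs [1B, align 1] → 69
+3 tail pad (align 8)
size 72, align 8
array of 7: 7 × 72 = 504

504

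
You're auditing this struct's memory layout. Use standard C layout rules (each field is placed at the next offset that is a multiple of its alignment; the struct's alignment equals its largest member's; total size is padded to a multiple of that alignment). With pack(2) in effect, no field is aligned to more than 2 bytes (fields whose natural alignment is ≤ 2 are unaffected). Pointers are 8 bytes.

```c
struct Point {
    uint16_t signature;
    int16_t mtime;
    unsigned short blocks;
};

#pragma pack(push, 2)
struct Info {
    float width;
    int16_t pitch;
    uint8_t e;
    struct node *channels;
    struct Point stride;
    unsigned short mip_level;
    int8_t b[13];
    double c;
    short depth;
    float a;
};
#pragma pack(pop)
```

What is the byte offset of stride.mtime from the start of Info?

Point: signature at 0 (size 2, align 2) → ends 2; mtime at 2 (size 2, align 2) → ends 4; blocks at 4 (size 2, align 2) → ends 6; total 6 bytes, alignment 2
width at 0 (size 4, align 2) → ends 4
pitch at 4 (size 2, align 2) → ends 6
e at 6 (size 1, align 1) → ends 7
pad 1 to align 2 for channels
channels at 8 (size 8, align 2) → ends 16
stride at 16 (size 6, align 2) → ends 22
within Point: mtime at 2
16 + 2 = 18

18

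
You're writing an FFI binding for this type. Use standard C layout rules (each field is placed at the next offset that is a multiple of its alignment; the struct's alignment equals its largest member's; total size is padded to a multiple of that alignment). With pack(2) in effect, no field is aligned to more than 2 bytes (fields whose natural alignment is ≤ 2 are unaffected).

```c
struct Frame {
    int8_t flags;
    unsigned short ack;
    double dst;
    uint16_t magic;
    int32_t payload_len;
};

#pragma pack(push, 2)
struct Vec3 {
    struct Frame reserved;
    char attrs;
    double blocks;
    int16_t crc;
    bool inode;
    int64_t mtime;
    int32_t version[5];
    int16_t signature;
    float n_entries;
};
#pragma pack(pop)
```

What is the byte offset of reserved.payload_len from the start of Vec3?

Frame: flags at 0 (size 1, align 1) → ends 1; pad 1 to align 2 for ack; ack at 2 (size 2, align 2) → ends 4; pad 4 to align 8 for dst; dst at 8 (size 8, align 8) → ends 16; magic at 16 (size 2, align 2) → ends 18; pad 2 to align 4 for payload_len; payload_len at 20 (size 4, align 4) → ends 24; total 24 bytes, alignment 8
reserved at 0 (size 24, align 2) → ends 24
within Frame: payload_len at 20
0 + 20 = 20

20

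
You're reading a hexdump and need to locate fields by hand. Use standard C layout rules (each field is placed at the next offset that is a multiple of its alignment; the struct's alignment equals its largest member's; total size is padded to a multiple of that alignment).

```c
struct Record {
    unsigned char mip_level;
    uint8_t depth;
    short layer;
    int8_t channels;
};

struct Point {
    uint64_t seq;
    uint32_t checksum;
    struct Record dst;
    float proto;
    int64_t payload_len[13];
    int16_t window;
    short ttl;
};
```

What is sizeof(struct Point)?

Record: mip_level at 0 (size 1, align 1) → ends 1; depth at 1 (size 1, align 1) → ends 2; layer at 2 (size 2, align 2) → ends 4; channels at 4 (size 1, align 1) → ends 5; tail pad 1 to reach multiple of 2; total 6 bytes, alignment 2
seq at 0 (size 8, align 8) → ends 8
checksum at 8 (size 4, align 4) → ends 12
dst at 12 (size 6, align 2) → ends 18
pad 2 to align 4 for proto
proto at 20 (size 4, align 4) → ends 24
payload_len at 24 (size 104, align 8) → ends 128
window at 128 (size 2, align 2) → ends 130
ttl at 130 (size 2, align 2) → ends 132
tail pad 4 to reach multiple of 8
total 136 bytes, alignment 8

136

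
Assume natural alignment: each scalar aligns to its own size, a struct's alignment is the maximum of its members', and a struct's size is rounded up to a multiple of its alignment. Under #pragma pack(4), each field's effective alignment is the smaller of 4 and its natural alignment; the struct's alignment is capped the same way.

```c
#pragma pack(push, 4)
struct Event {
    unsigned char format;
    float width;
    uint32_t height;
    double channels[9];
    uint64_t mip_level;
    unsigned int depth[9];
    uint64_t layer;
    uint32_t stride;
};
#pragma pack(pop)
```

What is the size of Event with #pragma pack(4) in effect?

@0: format [1B, align 1] → 1
+3 pad (align 4)
@4: width [4B, align 4] → 8
@8: height [4B, align 4] → 12
@12: channels [72B, align 4] → 84
@84: mip_level [8B, align 4] → 92
@92: depth [36B, align 4] → 128
@128: layer [8B, align 4] → 136
@136: stride [4B, align 4] → 140
size 140, align 4

140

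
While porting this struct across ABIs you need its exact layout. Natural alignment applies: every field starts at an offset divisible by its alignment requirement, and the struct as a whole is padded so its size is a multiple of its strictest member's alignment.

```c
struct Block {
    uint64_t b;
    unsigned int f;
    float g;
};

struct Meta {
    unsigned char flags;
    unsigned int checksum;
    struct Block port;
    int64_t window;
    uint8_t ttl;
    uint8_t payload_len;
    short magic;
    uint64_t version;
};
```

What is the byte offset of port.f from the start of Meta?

16

Block: 0..8  b  (8B, 8-aligned); 8..12  f  (4B, 4-aligned); 12..16  g  (4B, 4-aligned); sizeof = 16, alignof = 8
0..1  flags  (1B, 1-aligned)
1..4  -- padding (3B)
4..8  checksum  (4B, 4-aligned)
8..24  port  (16B, 8-aligned)
within Block: f at 8
8 + 8 = 16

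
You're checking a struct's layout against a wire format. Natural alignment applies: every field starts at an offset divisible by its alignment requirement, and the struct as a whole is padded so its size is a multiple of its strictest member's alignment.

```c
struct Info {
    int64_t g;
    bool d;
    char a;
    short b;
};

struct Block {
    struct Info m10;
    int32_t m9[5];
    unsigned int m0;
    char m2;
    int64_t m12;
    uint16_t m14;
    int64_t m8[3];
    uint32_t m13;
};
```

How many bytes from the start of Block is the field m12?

48

Info: 0..8  g  (8B, 8-aligned); 8..9  d  (1B, 1-aligned); 9..10  a  (1B, 1-aligned); 10..12  b  (2B, 2-aligned); 12..16  -- tail padding (4B); sizeof = 16, alignof = 8
0..16  m10  (16B, 8-aligned)
16..36  m9  (20B, 4-aligned)
36..40  m0  (4B, 4-aligned)
40..41  m2  (1B, 1-aligned)
41..48  -- padding (7B)
48..56  m12  (8B, 8-aligned)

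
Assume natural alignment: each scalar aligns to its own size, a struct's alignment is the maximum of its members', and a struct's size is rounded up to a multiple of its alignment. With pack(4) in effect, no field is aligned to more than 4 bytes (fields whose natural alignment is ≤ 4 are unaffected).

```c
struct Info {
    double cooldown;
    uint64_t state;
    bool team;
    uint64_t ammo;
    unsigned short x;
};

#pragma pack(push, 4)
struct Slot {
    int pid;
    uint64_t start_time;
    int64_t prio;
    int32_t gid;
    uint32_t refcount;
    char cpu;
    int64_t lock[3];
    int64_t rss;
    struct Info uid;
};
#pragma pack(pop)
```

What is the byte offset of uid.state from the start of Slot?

Info: cooldown at 0 (size 8, align 8) → ends 8; state at 8 (size 8, align 8) → ends 16; team at 16 (size 1, align 1) → ends 17; pad 7 to align 8 for ammo; ammo at 24 (size 8, align 8) → ends 32; x at 32 (size 2, align 2) → ends 34; tail pad 6 to reach multiple of 8; total 40 bytes, alignment 8
pid at 0 (size 4, align 4) → ends 4
start_time at 4 (size 8, align 4) → ends 12
prio at 12 (size 8, align 4) → ends 20
gid at 20 (size 4, align 4) → ends 24
refcount at 24 (size 4, align 4) → ends 28
cpu at 28 (size 1, align 1) → ends 29
pad 3 to align 4 for lock
lock at 32 (size 24, align 4) → ends 56
rss at 56 (size 8, align 4) → ends 64
uid at 64 (size 40, align 4) → ends 104
within Info: state at 8
64 + 8 = 72

72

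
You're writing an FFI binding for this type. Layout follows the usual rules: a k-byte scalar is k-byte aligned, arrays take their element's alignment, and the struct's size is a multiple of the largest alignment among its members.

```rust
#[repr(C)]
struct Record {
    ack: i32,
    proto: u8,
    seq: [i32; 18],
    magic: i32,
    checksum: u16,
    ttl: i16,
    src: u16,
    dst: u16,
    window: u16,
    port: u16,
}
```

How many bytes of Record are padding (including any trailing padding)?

3

0..4  ack  (4B, 4-aligned)
4..5  proto  (1B, 1-aligned)
5..8  -- padding (3B)
8..80  seq  (72B, 4-aligned)
80..84  magic  (4B, 4-aligned)
84..86  checksum  (2B, 2-aligned)
86..88  ttl  (2B, 2-aligned)
88..90  src  (2B, 2-aligned)
90..92  dst  (2B, 2-aligned)
92..94  window  (2B, 2-aligned)
94..96  port  (2B, 2-aligned)
sizeof = 96, alignof = 4
data bytes 93, size 96 → padding 3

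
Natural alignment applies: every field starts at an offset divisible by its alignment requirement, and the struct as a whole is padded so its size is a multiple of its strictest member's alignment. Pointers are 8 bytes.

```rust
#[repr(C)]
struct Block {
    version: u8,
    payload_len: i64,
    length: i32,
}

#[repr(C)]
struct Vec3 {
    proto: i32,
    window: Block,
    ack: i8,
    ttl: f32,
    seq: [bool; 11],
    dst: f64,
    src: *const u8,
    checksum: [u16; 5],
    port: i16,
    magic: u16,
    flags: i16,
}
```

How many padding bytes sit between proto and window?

4

Block: @0: version [1B, align 1] → 1; +7 pad (align 8); @8: payload_len [8B, align 8] → 16; @16: length [4B, align 4] → 20; +4 tail pad (align 8); size 24, align 8
@0: proto [4B, align 4] → 4
+4 pad (align 8)
@8: window [24B, align 8] → 32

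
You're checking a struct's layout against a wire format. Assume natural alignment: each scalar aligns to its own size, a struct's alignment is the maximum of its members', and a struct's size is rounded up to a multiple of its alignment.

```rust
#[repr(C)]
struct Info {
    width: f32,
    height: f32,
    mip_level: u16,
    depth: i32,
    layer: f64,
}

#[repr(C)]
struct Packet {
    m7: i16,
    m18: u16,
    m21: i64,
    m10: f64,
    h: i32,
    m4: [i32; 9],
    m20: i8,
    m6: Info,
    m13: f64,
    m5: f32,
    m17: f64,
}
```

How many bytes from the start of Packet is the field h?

24

Info: width at 0 (size 4, align 4) → ends 4; height at 4 (size 4, align 4) → ends 8; mip_level at 8 (size 2, align 2) → ends 10; pad 2 to align 4 for depth; depth at 12 (size 4, align 4) → ends 16; layer at 16 (size 8, align 8) → ends 24; total 24 bytes, alignment 8
m7 at 0 (size 2, align 2) → ends 2
m18 at 2 (size 2, align 2) → ends 4
pad 4 to align 8 for m21
m21 at 8 (size 8, align 8) → ends 16
m10 at 16 (size 8, align 8) → ends 24
h at 24 (size 4, align 4) → ends 28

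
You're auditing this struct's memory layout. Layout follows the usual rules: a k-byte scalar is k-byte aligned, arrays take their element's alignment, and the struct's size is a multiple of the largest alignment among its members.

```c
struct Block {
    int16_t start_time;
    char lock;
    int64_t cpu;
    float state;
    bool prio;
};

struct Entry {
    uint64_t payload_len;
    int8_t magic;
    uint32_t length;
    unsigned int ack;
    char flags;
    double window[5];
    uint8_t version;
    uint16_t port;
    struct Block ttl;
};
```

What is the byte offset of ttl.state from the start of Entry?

88

Block: @0: start_time [2B, align 2] → 2; @2: lock [1B, align 1] → 3; +5 pad (align 8); @8: cpu [8B, align 8] → 16; @16: state [4B, align 4] → 20; @20: prio [1B, align 1] → 21; +3 tail pad (align 8); size 24, align 8
@0: payload_len [8B, align 8] → 8
@8: magic [1B, align 1] → 9
+3 pad (align 4)
@12: length [4B, align 4] → 16
@16: ack [4B, align 4] → 20
@20: flags [1B, align 1] → 21
+3 pad (align 8)
@24: window [40B, align 8] → 64
@64: version [1B, align 1] → 65
+1 pad (align 2)
@66: port [2B, align 2] → 68
+4 pad (align 8)
@72: ttl [24B, align 8] → 96
within Block: state at 16
72 + 16 = 88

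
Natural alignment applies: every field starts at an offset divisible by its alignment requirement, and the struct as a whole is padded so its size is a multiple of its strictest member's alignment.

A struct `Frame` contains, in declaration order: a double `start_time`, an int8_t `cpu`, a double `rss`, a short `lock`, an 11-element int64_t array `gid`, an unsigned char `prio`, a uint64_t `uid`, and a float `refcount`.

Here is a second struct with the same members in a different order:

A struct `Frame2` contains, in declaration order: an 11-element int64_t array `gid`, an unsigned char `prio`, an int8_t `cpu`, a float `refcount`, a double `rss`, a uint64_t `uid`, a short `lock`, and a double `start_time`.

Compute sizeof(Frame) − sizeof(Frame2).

16

@0: start_time [8B, align 8] → 8
@8: cpu [1B, align 1] → 9
+7 pad (align 8)
@16: rss [8B, align 8] → 24
@24: lock [2B, align 2] → 26
+6 pad (align 8)
@32: gid [88B, align 8] → 120
@120: prio [1B, align 1] → 121
+7 pad (align 8)
@128: uid [8B, align 8] → 136
@136: refcount [4B, align 4] → 140
+4 tail pad (align 8)
size 144, align 8
— Frame2 —
@0: gid [88B, align 8] → 88
@88: prio [1B, align 1] → 89
@89: cpu [1B, align 1] → 90
+2 pad (align 4)
@92: refcount [4B, align 4] → 96
@96: rss [8B, align 8] → 104
@104: uid [8B, align 8] → 112
@112: lock [2B, align 2] → 114
+6 pad (align 8)
@120: start_time [8B, align 8] → 128
size 128, align 8
144 − 128 = 16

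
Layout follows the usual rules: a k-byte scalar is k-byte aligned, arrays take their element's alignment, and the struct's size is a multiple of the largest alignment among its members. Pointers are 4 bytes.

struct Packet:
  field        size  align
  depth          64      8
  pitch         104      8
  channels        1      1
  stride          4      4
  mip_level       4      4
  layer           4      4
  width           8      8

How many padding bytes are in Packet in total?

@0: depth [64B, align 8] → 64
@64: pitch [104B, align 8] → 168
@168: channels [1B, align 1] → 169
+3 pad (align 4)
@172: stride [4B, align 4] → 176
@176: mip_level [4B, align 4] → 180
@180: layer [4B, align 4] → 184
@184: width [8B, align 8] → 192
size 192, align 8
data bytes 189, size 192 → padding 3

3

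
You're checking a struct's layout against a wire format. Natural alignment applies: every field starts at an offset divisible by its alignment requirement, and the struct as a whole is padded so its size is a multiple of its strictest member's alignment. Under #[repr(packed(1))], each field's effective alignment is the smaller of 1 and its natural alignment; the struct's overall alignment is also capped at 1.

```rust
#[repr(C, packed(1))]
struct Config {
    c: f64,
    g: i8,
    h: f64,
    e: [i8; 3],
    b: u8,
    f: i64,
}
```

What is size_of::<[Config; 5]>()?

145

0..8  c  (8B, 1-aligned)
8..9  g  (1B, 1-aligned)
9..17  h  (8B, 1-aligned)
17..20  e  (3B, 1-aligned)
20..21  b  (1B, 1-aligned)
21..29  f  (8B, 1-aligned)
sizeof = 29, alignof = 1
array of 5: 5 × 29 = 145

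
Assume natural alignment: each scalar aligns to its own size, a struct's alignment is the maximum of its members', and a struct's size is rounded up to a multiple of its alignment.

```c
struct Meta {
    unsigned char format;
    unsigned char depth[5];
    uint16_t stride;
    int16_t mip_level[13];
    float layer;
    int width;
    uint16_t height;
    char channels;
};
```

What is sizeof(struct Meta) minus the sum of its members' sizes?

3

format at 0 (size 1, align 1) → ends 1
depth at 1 (size 5, align 1) → ends 6
stride at 6 (size 2, align 2) → ends 8
mip_level at 8 (size 26, align 2) → ends 34
pad 2 to align 4 for layer
layer at 36 (size 4, align 4) → ends 40
width at 40 (size 4, align 4) → ends 44
height at 44 (size 2, align 2) → ends 46
channels at 46 (size 1, align 1) → ends 47
tail pad 1 to reach multiple of 4
total 48 bytes, alignment 4
data bytes 45, size 48 → padding 3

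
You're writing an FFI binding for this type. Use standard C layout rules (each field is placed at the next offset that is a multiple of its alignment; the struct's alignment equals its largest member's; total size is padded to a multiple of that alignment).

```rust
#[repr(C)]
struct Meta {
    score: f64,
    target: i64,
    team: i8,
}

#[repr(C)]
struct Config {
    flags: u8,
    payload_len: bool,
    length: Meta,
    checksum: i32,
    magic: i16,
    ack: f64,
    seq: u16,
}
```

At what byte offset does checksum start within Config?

Meta: 0..8  score  (8B, 8-aligned); 8..16  target  (8B, 8-aligned); 16..17  team  (1B, 1-aligned); 17..24  -- tail padding (7B); sizeof = 24, alignof = 8
0..1  flags  (1B, 1-aligned)
1..2  payload_len  (1B, 1-aligned)
2..8  -- padding (6B)
8..32  length  (24B, 8-aligned)
32..36  checksum  (4B, 4-aligned)

32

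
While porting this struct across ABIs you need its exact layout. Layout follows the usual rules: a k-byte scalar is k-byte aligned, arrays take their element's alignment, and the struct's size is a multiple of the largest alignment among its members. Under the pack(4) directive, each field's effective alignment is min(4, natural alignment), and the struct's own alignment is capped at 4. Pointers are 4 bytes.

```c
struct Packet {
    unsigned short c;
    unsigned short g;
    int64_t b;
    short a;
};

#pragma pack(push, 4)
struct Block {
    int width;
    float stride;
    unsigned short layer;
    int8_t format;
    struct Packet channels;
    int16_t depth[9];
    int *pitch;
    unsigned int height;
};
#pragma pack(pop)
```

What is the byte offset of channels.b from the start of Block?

Packet: @0: c [2B, align 2] → 2; @2: g [2B, align 2] → 4; +4 pad (align 8); @8: b [8B, align 8] → 16; @16: a [2B, align 2] → 18; +6 tail pad (align 8); size 24, align 8
@0: width [4B, align 4] → 4
@4: stride [4B, align 4] → 8
@8: layer [2B, align 2] → 10
@10: format [1B, align 1] → 11
+1 pad (align 4)
@12: channels [24B, align 4] → 36
within Packet: b at 8
12 + 8 = 20

20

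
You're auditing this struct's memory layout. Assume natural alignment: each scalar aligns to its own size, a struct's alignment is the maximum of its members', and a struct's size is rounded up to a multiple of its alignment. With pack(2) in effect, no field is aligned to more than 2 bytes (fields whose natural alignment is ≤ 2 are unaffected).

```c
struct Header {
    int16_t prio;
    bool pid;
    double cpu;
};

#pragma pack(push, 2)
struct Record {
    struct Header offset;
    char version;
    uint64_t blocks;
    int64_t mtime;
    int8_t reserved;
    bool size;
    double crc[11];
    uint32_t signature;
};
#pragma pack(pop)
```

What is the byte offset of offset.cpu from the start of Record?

Header: prio at 0 (size 2, align 2) → ends 2; pid at 2 (size 1, align 1) → ends 3; pad 5 to align 8 for cpu; cpu at 8 (size 8, align 8) → ends 16; total 16 bytes, alignment 8
offset at 0 (size 16, align 2) → ends 16
within Header: cpu at 8
0 + 8 = 8

8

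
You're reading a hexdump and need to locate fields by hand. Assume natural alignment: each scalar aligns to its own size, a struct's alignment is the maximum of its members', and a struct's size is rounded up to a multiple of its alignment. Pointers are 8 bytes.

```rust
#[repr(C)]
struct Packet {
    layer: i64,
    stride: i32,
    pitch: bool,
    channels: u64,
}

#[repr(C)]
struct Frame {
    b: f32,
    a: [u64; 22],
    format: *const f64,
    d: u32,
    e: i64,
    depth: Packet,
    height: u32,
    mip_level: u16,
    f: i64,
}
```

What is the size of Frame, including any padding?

Packet: @0: layer [8B, align 8] → 8; @8: stride [4B, align 4] → 12; @12: pitch [1B, align 1] → 13; +3 pad (align 8); @16: channels [8B, align 8] → 24; size 24, align 8
@0: b [4B, align 4] → 4
+4 pad (align 8)
@8: a [176B, align 8] → 184
@184: format [8B, align 8] → 192
@192: d [4B, align 4] → 196
+4 pad (align 8)
@200: e [8B, align 8] → 208
@208: depth [24B, align 8] → 232
@232: height [4B, align 4] → 236
@236: mip_level [2B, align 2] → 238
+2 pad (align 8)
@240: f [8B, align 8] → 248
size 248, align 8

248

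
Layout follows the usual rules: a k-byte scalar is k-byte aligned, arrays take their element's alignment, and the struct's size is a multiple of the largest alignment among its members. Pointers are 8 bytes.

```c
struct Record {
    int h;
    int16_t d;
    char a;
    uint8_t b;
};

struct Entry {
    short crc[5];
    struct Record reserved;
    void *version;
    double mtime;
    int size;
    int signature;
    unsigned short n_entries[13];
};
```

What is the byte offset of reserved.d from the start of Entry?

16

Record: @0: h [4B, align 4] → 4; @4: d [2B, align 2] → 6; @6: a [1B, align 1] → 7; @7: b [1B, align 1] → 8; size 8, align 4
@0: crc [10B, align 2] → 10
+2 pad (align 4)
@12: reserved [8B, align 4] → 20
within Record: d at 4
12 + 4 = 16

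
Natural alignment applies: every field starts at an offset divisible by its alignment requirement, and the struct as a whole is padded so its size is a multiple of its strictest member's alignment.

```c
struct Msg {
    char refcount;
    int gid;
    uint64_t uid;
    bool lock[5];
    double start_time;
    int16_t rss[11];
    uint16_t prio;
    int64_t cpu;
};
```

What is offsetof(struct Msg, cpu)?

refcount at 0 (size 1, align 1) → ends 1
pad 3 to align 4 for gid
gid at 4 (size 4, align 4) → ends 8
uid at 8 (size 8, align 8) → ends 16
lock at 16 (size 5, align 1) → ends 21
pad 3 to align 8 for start_time
start_time at 24 (size 8, align 8) → ends 32
rss at 32 (size 22, align 2) → ends 54
prio at 54 (size 2, align 2) → ends 56
cpu at 56 (size 8, align 8) → ends 64

56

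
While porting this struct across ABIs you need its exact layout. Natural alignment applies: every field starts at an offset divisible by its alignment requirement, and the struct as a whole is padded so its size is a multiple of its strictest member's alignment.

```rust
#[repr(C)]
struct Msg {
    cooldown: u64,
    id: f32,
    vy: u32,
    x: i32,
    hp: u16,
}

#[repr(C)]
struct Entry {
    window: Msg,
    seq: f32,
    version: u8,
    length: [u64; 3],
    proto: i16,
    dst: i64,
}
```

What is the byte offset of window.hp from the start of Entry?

Msg: cooldown at 0 (size 8, align 8) → ends 8; id at 8 (size 4, align 4) → ends 12; vy at 12 (size 4, align 4) → ends 16; x at 16 (size 4, align 4) → ends 20; hp at 20 (size 2, align 2) → ends 22; tail pad 2 to reach multiple of 8; total 24 bytes, alignment 8
window at 0 (size 24, align 8) → ends 24
within Msg: hp at 20
0 + 20 = 20

20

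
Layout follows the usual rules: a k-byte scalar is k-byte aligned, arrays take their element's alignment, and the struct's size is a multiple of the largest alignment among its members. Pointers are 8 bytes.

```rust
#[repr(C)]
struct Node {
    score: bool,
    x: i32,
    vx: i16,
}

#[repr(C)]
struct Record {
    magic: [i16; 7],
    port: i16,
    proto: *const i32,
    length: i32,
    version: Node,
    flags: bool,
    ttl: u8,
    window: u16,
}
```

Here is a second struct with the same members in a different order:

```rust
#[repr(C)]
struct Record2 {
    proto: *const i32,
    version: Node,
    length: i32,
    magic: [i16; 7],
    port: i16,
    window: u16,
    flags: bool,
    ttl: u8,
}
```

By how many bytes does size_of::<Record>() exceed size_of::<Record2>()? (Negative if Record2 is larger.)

0

Node: @0: score [1B, align 1] → 1; +3 pad (align 4); @4: x [4B, align 4] → 8; @8: vx [2B, align 2] → 10; +2 tail pad (align 4); size 12, align 4
@0: magic [14B, align 2] → 14
@14: port [2B, align 2] → 16
@16: proto [8B, align 8] → 24
@24: length [4B, align 4] → 28
@28: version [12B, align 4] → 40
@40: flags [1B, align 1] → 41
@41: ttl [1B, align 1] → 42
@42: window [2B, align 2] → 44
+4 tail pad (align 8)
size 48, align 8
— Record2 —
@0: proto [8B, align 8] → 8
@8: version [12B, align 4] → 20
@20: length [4B, align 4] → 24
@24: magic [14B, align 2] → 38
@38: port [2B, align 2] → 40
@40: window [2B, align 2] → 42
@42: flags [1B, align 1] → 43
@43: ttl [1B, align 1] → 44
+4 tail pad (align 8)
size 48, align 8
48 − 48 = 0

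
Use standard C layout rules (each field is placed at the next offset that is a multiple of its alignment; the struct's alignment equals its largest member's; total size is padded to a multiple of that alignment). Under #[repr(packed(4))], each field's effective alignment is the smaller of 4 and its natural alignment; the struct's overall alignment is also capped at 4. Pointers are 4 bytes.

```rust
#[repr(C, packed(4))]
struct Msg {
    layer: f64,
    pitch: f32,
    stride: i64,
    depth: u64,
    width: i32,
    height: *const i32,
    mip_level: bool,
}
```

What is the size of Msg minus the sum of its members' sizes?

layer at 0 (size 8, align 4) → ends 8
pitch at 8 (size 4, align 4) → ends 12
stride at 12 (size 8, align 4) → ends 20
depth at 20 (size 8, align 4) → ends 28
width at 28 (size 4, align 4) → ends 32
height at 32 (size 4, align 4) → ends 36
mip_level at 36 (size 1, align 1) → ends 37
tail pad 3 to reach multiple of 4
total 40 bytes, alignment 4
data bytes 37, size 40 → padding 3

3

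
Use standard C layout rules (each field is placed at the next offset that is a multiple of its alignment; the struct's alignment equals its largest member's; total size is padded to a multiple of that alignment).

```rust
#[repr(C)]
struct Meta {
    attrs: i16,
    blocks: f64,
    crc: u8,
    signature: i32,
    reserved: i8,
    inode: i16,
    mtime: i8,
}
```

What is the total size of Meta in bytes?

32

0..2  attrs  (2B, 2-aligned)
2..8  -- padding (6B)
8..16  blocks  (8B, 8-aligned)
16..17  crc  (1B, 1-aligned)
17..20  -- padding (3B)
20..24  signature  (4B, 4-aligned)
24..25  reserved  (1B, 1-aligned)
25..26  -- padding (1B)
26..28  inode  (2B, 2-aligned)
28..29  mtime  (1B, 1-aligned)
29..32  -- tail padding (3B)
sizeof = 32, alignof = 8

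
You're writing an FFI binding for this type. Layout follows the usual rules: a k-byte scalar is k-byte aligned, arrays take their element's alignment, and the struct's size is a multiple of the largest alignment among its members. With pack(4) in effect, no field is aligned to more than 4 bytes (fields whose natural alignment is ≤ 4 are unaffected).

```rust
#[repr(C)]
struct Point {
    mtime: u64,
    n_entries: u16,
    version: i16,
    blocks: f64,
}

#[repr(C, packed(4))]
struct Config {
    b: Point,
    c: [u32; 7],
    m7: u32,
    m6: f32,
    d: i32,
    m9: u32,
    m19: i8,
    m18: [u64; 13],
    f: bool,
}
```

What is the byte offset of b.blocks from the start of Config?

16

Point: @0: mtime [8B, align 8] → 8; @8: n_entries [2B, align 2] → 10; @10: version [2B, align 2] → 12; +4 pad (align 8); @16: blocks [8B, align 8] → 24; size 24, align 8
@0: b [24B, align 4] → 24
within Point: blocks at 16
0 + 16 = 16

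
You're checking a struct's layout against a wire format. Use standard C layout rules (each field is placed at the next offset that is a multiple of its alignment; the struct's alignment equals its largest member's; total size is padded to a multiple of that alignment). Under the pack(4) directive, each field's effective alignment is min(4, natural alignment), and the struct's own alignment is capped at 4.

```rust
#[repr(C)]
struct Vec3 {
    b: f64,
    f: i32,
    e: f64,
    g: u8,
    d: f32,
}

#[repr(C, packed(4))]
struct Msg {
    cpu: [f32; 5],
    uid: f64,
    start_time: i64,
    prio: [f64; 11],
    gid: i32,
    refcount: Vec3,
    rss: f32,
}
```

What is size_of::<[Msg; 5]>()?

Vec3: b at 0 (size 8, align 8) → ends 8; f at 8 (size 4, align 4) → ends 12; pad 4 to align 8 for e; e at 16 (size 8, align 8) → ends 24; g at 24 (size 1, align 1) → ends 25; pad 3 to align 4 for d; d at 28 (size 4, align 4) → ends 32; total 32 bytes, alignment 8
cpu at 0 (size 20, align 4) → ends 20
uid at 20 (size 8, align 4) → ends 28
start_time at 28 (size 8, align 4) → ends 36
prio at 36 (size 88, align 4) → ends 124
gid at 124 (size 4, align 4) → ends 128
refcount at 128 (size 32, align 4) → ends 160
rss at 160 (size 4, align 4) → ends 164
total 164 bytes, alignment 4
array of 5: 5 × 164 = 820

820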